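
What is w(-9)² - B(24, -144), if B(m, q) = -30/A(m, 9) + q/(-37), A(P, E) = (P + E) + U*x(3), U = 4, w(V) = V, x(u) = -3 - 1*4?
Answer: 3075/37 ≈ 83.108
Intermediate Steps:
x(u) = -7 (x(u) = -3 - 4 = -7)
A(P, E) = -28 + E + P (A(P, E) = (P + E) + 4*(-7) = (E + P) - 28 = -28 + E + P)
B(m, q) = -30/(-19 + m) - q/37 (B(m, q) = -30/(-28 + 9 + m) + q/(-37) = -30/(-19 + m) + q*(-1/37) = -30/(-19 + m) - q/37)
w(-9)² - B(24, -144) = (-9)² - (-1110 - 1*(-144)*(-19 + 24))/(37*(-19 + 24)) = 81 - (-1110 - 1*(-144)*5)/(37*5) = 81 - (-1110 + 720)/(37*5) = 81 - (-390)/(37*5) = 81 - 1*(-78/37) = 81 + 78/37 = 3075/37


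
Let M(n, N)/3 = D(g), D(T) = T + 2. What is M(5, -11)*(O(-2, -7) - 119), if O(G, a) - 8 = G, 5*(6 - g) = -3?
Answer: -14577/5 ≈ -2915.4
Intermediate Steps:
g = 33/5 (g = 6 - ⅕*(-3) = 6 + ⅗ = 33/5 ≈ 6.6000)
O(G, a) = 8 + G
D(T) = 2 + T
M(n, N) = 129/5 (M(n, N) = 3*(2 + 33/5) = 3*(43/5) = 129/5)
M(5, -11)*(O(-2, -7) - 119) = 129*((8 - 2) - 119)/5 = 129*(6 - 119)/5 = (129/5)*(-113) = -14577/5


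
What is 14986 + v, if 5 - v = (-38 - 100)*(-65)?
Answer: 6021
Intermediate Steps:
v = -8965 (v = 5 - (-38 - 100)*(-65) = 5 - (-138)*(-65) = 5 - 1*8970 = 5 - 8970 = -8965)
14986 + v = 14986 - 8965 = 6021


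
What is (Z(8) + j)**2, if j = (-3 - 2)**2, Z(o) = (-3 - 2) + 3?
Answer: 529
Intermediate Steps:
Z(o) = -2 (Z(o) = -5 + 3 = -2)
j = 25 (j = (-5)**2 = 25)
(Z(8) + j)**2 = (-2 + 25)**2 = 23**2 = 529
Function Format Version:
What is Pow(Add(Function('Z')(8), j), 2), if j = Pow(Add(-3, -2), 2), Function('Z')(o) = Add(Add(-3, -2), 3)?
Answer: 529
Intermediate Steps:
Function('Z')(o) = -2 (Function('Z')(o) = Add(-5, 3) = -2)
j = 25 (j = Pow(-5, 2) = 25)
Pow(Add(Function('Z')(8), j), 2) = Pow(Add(-2, 25), 2) = Pow(23, 2) = 529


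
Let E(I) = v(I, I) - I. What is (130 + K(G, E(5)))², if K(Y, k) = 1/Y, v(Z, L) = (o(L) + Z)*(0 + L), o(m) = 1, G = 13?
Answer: 2859481/169 ≈ 16920.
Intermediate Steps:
v(Z, L) = L*(1 + Z) (v(Z, L) = (1 + Z)*(0 + L) = (1 + Z)*L = L*(1 + Z))
E(I) = -I + I*(1 + I) (E(I) = I*(1 + I) - I = -I + I*(1 + I))
K(Y, k) = 1/Y
(130 + K(G, E(5)))² = (130 + 1/13)² = (1691/13)² = 2859481/169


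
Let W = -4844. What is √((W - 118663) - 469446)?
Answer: I*√592953 ≈ 770.03*I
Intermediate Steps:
√((W - 118663) - 469446) = √((-4844 - 118663) - 469446) = √(-123507 - 469446) = √(-592953) = I*√592953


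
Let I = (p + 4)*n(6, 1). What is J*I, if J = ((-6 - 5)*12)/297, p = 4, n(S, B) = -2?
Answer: 64/9 ≈ 7.1111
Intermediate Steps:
I = -16 (I = (4 + 4)*(-2) = 8*(-2) = -16)
J = -4/9 (J = -11*12*(1/297) = -132*1/297 = -4/9 ≈ -0.44444)
J*I = -4/9*(-16) = 64/9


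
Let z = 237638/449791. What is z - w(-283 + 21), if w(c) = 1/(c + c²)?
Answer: 16249711925/30757608162 ≈ 0.52832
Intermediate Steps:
z = 237638/449791 (z = 237638*(1/449791) = 237638/449791 ≈ 0.52833)
z - w(-283 + 21) = 237638/449791 - 1/((-283 + 21)*(1 + (-283 + 21))) = 237638/449791 - 1/((-262)*(1 - 262)) = 237638/449791 - (-1)/(262*(-261)) = 237638/449791 - (-1)*(-1)/(262*261) = 237638/449791 - 1*1/68382 = 237638/449791 - 1/68382 = 16249711925/30757608162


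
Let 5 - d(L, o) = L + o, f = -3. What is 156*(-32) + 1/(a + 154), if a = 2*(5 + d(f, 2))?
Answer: -878591/176 ≈ -4992.0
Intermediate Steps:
d(L, o) = 5 - L - o (d(L, o) = 5 - (L + o) = 5 + (-L - o) = 5 - L - o)
a = 22 (a = 2*(5 + (5 - 1*(-3) - 1*2)) = 2*(5 + (5 + 3 - 2)) = 2*(5 + 6) = 2*11 = 22)
156*(-32) + 1/(a + 154) = 156*(-32) + 1/(22 + 154) = -4992 + 1/176 = -878591/176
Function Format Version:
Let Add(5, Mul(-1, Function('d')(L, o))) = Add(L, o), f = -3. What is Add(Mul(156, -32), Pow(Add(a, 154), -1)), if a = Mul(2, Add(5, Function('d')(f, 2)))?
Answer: Rational(-878591, 176) ≈ -4992.0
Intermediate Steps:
Function('d')(L, o) = Add(5, Mul(-1, L), Mul(-1, o)) (Function('d')(L, o) = Add(5, Mul(-1, Add(L, o))) = Add(5, Add(Mul(-1, L), Mul(-1, o))) = Add(5, Mul(-1, L), Mul(-1, o)))
a = 22 (a = Mul(2, Add(5, Add(5, Mul(-1, -3), Mul(-1, 2)))) = Mul(2, Add(5, Add(5, 3, -2))) = Mul(2, Add(5, 6)) = Mul(2, 11) = 22)
Add(Mul(156, -32), Pow(Add(a, 154), -1)) = Add(Mul(156, -32), Pow(Add(22, 154), -1)) = Add(-4992, Pow(176, -1)) = Add(-4992, Rational(1, 176)) = Rational(-878591, 176)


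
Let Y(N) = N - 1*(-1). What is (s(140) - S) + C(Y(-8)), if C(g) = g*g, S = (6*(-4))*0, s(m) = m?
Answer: 189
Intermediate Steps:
Y(N) = 1 + N (Y(N) = N + 1 = 1 + N)
S = 0 (S = -24*0 = 0)
C(g) = g²
(s(140) - S) + C(Y(-8)) = (140 - 1*0) + (1 - 8)² = (140 + 0) + (-7)² = 140 + 49 = 189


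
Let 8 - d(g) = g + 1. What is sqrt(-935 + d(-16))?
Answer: 4*I*sqrt(57) ≈ 30.199*I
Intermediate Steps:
d(g) = 7 - g (d(g) = 8 - (g + 1) = 8 - (1 + g) = 8 + (-1 - g) = 7 - g)
sqrt(-935 + d(-16)) = sqrt(-935 + (7 - 1*(-16))) = sqrt(-935 + (7 + 16)) = sqrt(-935 + 23) = sqrt(-912) = 4*I*sqrt(57)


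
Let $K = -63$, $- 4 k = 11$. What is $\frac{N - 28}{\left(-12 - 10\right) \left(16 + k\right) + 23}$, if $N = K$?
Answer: $\frac{182}{537} \approx 0.33892$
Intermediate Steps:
$k = - \frac{11}{4}$ ($k = \left(- \frac{1}{4}\right) 11 = - \frac{11}{4} \approx -2.75$)
$N = -63$
$\frac{N - 28}{\left(-12 - 10\right) \left(16 + k\right) + 23} = \frac{-63 - 28}{\left(-12 - 10\right) \left(16 - \frac{11}{4}\right) + 23} = \frac{-63 - 28}{\left(-22\right) \frac{53}{4} + 23} = - \frac{91}{- \frac{583}{2} + 23} = - \frac{91}{- \frac{537}{2}} = \left(-91\right) \left(- \frac{2}{537}\right) = \frac{182}{537}$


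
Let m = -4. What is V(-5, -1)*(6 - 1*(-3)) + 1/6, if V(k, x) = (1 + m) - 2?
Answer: -269/6 ≈ -44.833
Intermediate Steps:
V(k, x) = -5 (V(k, x) = (1 - 4) - 2 = -3 - 2 = -5)
V(-5, -1)*(6 - 1*(-3)) + 1/6 = -5*(6 - 1*(-3)) + 1/6 = -5*(6 + 3) + 1/6 = -5*9 + 1/6 = -45 + 1/6 = -269/6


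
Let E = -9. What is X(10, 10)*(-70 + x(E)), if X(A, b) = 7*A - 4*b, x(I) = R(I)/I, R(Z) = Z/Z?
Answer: -6310/3 ≈ -2103.3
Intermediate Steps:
R(Z) = 1
x(I) = 1/I
X(A, b) = -4*b + 7*A
X(10, 10)*(-70 + x(E)) = (-4*10 + 7*10)*(-70 + 1/(-9)) = (-40 + 70)*(-70 - ⅑) = 30*(-631/9) = -6310/3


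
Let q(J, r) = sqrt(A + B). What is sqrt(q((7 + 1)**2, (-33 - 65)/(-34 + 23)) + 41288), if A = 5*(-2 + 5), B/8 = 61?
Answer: sqrt(41288 + sqrt(503)) ≈ 203.25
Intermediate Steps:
B = 488 (B = 8*61 = 488)
A = 15 (A = 5*3 = 15)
q(J, r) = sqrt(503) (q(J, r) = sqrt(15 + 488) = sqrt(503))
sqrt(q((7 + 1)**2, (-33 - 65)/(-34 + 23)) + 41288) = sqrt(sqrt(503) + 41288) = sqrt(41288 + sqrt(503))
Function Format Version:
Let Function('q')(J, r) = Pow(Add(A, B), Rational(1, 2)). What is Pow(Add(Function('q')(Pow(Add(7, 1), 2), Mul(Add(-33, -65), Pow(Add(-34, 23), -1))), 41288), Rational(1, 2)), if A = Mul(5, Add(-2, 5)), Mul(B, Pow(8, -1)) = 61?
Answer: Pow(Add(41288, Pow(503, Rational(1, 2))), Rational(1, 2)) ≈ 203.25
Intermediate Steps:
B = 488 (B = Mul(8, 61) = 488)
A = 15 (A = Mul(5, 3) = 15)
Function('q')(J, r) = Pow(503, Rational(1, 2)) (Function('q')(J, r) = Pow(Add(15, 488), Rational(1, 2)) = Pow(503, Rational(1, 2)))
Pow(Add(Function('q')(Pow(Add(7, 1), 2), Mul(Add(-33, -65), Pow(Add(-34, 23), -1))), 41288), Rational(1, 2)) = Pow(Add(Pow(503, Rational(1, 2)), 41288), Rational(1, 2)) = Pow(Add(41288, Pow(503, Rational(1, 2))), Rational(1, 2))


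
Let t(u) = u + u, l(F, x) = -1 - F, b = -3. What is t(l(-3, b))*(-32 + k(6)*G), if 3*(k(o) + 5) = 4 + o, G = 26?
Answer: -904/3 ≈ -301.33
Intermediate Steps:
k(o) = -11/3 + o/3 (k(o) = -5 + (4 + o)/3 = -5 + (4/3 + o/3) = -11/3 + o/3)
t(u) = 2*u
t(l(-3, b))*(-32 + k(6)*G) = (2*(-1 - 1*(-3)))*(-32 + (-11/3 + (⅓)*6)*26) = (2*(-1 + 3))*(-32 + (-11/3 + 2)*26) = (2*2)*(-32 - 5/3*26) = 4*(-32 - 130/3) = 4*(-226/3) = -904/3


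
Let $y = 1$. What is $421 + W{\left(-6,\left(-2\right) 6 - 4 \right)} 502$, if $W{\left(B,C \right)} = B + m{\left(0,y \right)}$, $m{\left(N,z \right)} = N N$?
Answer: $-2591$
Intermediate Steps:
$m{\left(N,z \right)} = N^{2}$
$W{\left(B,C \right)} = B$ ($W{\left(B,C \right)} = B + 0^{2} = B + 0 = B$)
$421 + W{\left(-6,\left(-2\right) 6 - 4 \right)} 502 = 421 - 3012 = -2591$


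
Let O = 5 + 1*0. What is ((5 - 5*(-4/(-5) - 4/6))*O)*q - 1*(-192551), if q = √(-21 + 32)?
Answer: 192551 + 65*√11/3 ≈ 1.9262e+5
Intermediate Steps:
O = 5 (O = 5 + 0 = 5)
q = √11 ≈ 3.3166
((5 - 5*(-4/(-5) - 4/6))*O)*q - 1*(-192551) = ((5 - 5*(-4/(-5) - 4/6))*5)*√11 - 1*(-192551) = ((5 - 5*(-4*(-⅕) - 4*⅙))*5)*√11 + 192551 = ((5 - 5*(⅘ - ⅔))*5)*√11 + 192551 = ((5 - 5*2/15)*5)*√11 + 192551 = ((5 - ⅔)*5)*√11 + 192551 = ((13/3)*5)*√11 + 192551 = 65*√11/3 + 192551 = 192551 + 65*√11/3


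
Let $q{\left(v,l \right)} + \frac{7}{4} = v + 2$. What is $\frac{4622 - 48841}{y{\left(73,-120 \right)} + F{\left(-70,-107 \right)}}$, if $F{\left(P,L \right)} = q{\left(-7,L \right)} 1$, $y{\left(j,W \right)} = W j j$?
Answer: $\frac{25268}{365421} \approx 0.069148$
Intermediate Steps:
$q{\left(v,l \right)} = \frac{1}{4} + v$ ($q{\left(v,l \right)} = - \frac{7}{4} + \left(v + 2\right) = - \frac{7}{4} + \left(2 + v\right) = \frac{1}{4} + v$)
$y{\left(j,W \right)} = W j^{2}$
$F{\left(P,L \right)} = - \frac{27}{4}$ ($F{\left(P,L \right)} = \left(\frac{1}{4} - 7\right) 1 = \left(- \frac{27}{4}\right) 1 = - \frac{27}{4}$)
$\frac{4622 - 48841}{y{\left(73,-120 \right)} + F{\left(-70,-107 \right)}} = \frac{4622 - 48841}{- 120 \cdot 73^{2} - \frac{27}{4}} = - \frac{44219}{\left(-120\right) 5329 - \frac{27}{4}} = - \frac{44219}{-639480 - \frac{27}{4}} = - \frac{44219}{- \frac{2557947}{4}} = \left(-44219\right) \left(- \frac{4}{2557947}\right) = \frac{25268}{365421}$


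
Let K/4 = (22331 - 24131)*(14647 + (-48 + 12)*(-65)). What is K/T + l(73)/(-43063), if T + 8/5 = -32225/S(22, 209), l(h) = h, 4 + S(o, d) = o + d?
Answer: 5977909359237307/7016728283 ≈ 8.5195e+5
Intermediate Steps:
S(o, d) = -4 + d + o (S(o, d) = -4 + (o + d) = -4 + (d + o) = -4 + d + o)
K = -122306400 (K = 4*((22331 - 24131)*(14647 + (-48 + 12)*(-65))) = 4*(-1800*(14647 - 36*(-65))) = 4*(-1800*(14647 + 2340)) = 4*(-1800*16987) = 4*(-30576600) = -122306400)
T = -162941/1135 (T = -8/5 - 32225/(-4 + 209 + 22) = -8/5 - 32225/227 = -162941/1135 ≈ -143.56)
K/T + l(73)/(-43063) = -122306400/(-162941/1135) + 73/(-43063) = -122306400*(-1135/162941) + 73*(-1/43063) = 138817764000/162941 - 73/43063 = 5977909359237307/7016728283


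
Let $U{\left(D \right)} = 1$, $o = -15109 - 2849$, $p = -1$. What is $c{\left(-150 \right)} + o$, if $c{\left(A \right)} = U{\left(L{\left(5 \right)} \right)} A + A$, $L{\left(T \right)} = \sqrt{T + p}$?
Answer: $-18258$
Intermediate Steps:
$o = -17958$ ($o = -15109 - 2849 = -17958$)
$L{\left(T \right)} = \sqrt{-1 + T}$ ($L{\left(T \right)} = \sqrt{T - 1} = \sqrt{-1 + T}$)
$c{\left(A \right)} = 2 A$ ($c{\left(A \right)} = 1 A + A = A + A = 2 A$)
$c{\left(-150 \right)} + o = 2 \left(-150\right) - 17958 = -300 - 17958 = -18258$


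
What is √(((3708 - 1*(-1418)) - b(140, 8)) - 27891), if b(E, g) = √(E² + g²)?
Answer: √(-22765 - 4*√1229) ≈ 151.34*I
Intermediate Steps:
√(((3708 - 1*(-1418)) - b(140, 8)) - 27891) = √(((3708 - 1*(-1418)) - √(140² + 8²)) - 27891) = √(((3708 + 1418) - √(19600 + 64)) - 27891) = √((5126 - √19664) - 27891) = √((5126 - 4*√1229) - 27891) = √(-22765 - 4*√1229)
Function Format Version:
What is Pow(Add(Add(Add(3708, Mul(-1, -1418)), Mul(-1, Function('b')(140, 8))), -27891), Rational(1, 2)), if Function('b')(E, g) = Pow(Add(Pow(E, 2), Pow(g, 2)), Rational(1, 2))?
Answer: Pow(Add(-22765, Mul(-4, Pow(1229, Rational(1, 2)))), Rational(1, 2)) ≈ Mul(151.34, I)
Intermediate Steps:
Pow(Add(Add(Add(3708, Mul(-1, -1418)), Mul(-1, Function('b')(140, 8))), -27891), Rational(1, 2)) = Pow(Add(Add(Add(3708, Mul(-1, -1418)), Mul(-1, Pow(Add(Pow(140, 2), Pow(8, 2)), Rational(1, 2)))), -27891), Rational(1, 2)) = Pow(Add(Add(Add(3708, 1418), Mul(-1, Pow(Add(19600, 64), Rational(1, 2)))), -27891), Rational(1, 2)) = Pow(Add(Add(5126, Mul(-1, Pow(19664, Rational(1, 2)))), -27891), Rational(1, 2)) = Pow(Add(Add(5126, Mul(-1, Mul(4, Pow(1229, Rational(1, 2))))), -27891), Rational(1, 2)) = Pow(Add(Add(5126, Mul(-4, Pow(1229, Rational(1, 2)))), -27891), Rational(1, 2)) = Pow(Add(-22765, Mul(-4, Pow(1229, Rational(1, 2)))), Rational(1, 2))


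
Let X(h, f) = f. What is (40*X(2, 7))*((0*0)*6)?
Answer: 0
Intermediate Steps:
(40*X(2, 7))*((0*0)*6) = (40*7)*((0*0)*6) = 280*(0*6) = 280*0 = 0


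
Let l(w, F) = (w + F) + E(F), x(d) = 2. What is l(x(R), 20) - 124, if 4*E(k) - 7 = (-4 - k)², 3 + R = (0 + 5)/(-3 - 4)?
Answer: 175/4 ≈ 43.750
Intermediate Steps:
R = -26/7 (R = -3 + (0 + 5)/(-3 - 4) = -3 + 5/(-7) = -3 + 5*(-⅐) = -3 - 5/7 = -26/7 ≈ -3.7143)
E(k) = 7/4 + (-4 - k)²/4
l(w, F) = 7/4 + F + w + (4 + F)²/4 (l(w, F) = (w + F) + (7/4 + (4 + F)²/4) = (F + w) + (7/4 + (4 + F)²/4) = 7/4 + F + w + (4 + F)²/4)
l(x(R), 20) - 124 = (23/4 + 2 + 3*20 + (¼)*20²) - 124 = (23/4 + 2 + 60 + (¼)*400) - 124 = (23/4 + 2 + 60 + 100) - 124 = 671/4 - 124 = 175/4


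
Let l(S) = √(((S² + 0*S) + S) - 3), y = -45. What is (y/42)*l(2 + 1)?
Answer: -45/14 ≈ -3.2143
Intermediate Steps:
l(S) = √(-3 + S + S²) (l(S) = √(((S² + 0) + S) - 3) = √((S² + S) - 3) = √((S + S²) - 3) = √(-3 + S + S²))
(y/42)*l(2 + 1) = (-45/42)*√(-3 + (2 + 1) + (2 + 1)²) = ((1/42)*(-45))*√(-3 + 3 + 3²) = -15*√(-3 + 3 + 9)/14 = -15*√9/14 = -15/14*3 = -45/14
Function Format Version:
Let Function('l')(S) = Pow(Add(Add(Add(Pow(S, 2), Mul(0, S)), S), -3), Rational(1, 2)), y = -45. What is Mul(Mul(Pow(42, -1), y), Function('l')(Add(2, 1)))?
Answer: Rational(-45, 14) ≈ -3.2143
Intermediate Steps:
Function('l')(S) = Pow(Add(-3, S, Pow(S, 2)), Rational(1, 2)) (Function('l')(S) = Pow(Add(Add(Add(Pow(S, 2), 0), S), -3), Rational(1, 2)) = Pow(Add(Add(Pow(S, 2), S), -3), Rational(1, 2)) = Pow(Add(Add(S, Pow(S, 2)), -3), Rational(1, 2)) = Pow(Add(-3, S, Pow(S, 2)), Rational(1, 2)))
Mul(Mul(Pow(42, -1), y), Function('l')(Add(2, 1))) = Mul(Mul(Pow(42, -1), -45), Pow(Add(-3, Add(2, 1), Pow(Add(2, 1), 2)), Rational(1, 2))) = Mul(Mul(Rational(1, 42), -45), Pow(Add(-3, 3, Pow(3, 2)), Rational(1, 2))) = Mul(Rational(-15, 14), Pow(Add(-3, 3, 9), Rational(1, 2))) = Mul(Rational(-15, 14), Pow(9, Rational(1, 2))) = Mul(Rational(-15, 14), 3) = Rational(-45, 14)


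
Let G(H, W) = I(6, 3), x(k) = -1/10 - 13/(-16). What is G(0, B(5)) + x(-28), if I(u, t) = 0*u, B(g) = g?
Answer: 57/80 ≈ 0.71250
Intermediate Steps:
x(k) = 57/80 (x(k) = -1*1/10 - 13*(-1/16) = -1/10 + 13/16 = 57/80)
I(u, t) = 0
G(H, W) = 0
G(0, B(5)) + x(-28) = 0 + 57/80 = 57/80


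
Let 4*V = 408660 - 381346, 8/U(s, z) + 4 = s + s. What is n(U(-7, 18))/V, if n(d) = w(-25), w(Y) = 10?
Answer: 20/13657 ≈ 0.0014645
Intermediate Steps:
U(s, z) = 8/(-4 + 2*s) (U(s, z) = 8/(-4 + (s + s)) = 8/(-4 + 2*s))
n(d) = 10
V = 13657/2 (V = (408660 - 381346)/4 = (¼)*27314 = 13657/2 ≈ 6828.5)
n(U(-7, 18))/V = 10/(13657/2) = 10*(2/13657) = 20/13657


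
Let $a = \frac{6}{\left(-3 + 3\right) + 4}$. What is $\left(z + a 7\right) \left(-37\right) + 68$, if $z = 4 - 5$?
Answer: $- \frac{567}{2} \approx -283.5$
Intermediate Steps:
$z = -1$ ($z = 4 - 5 = -1$)
$a = \frac{3}{2}$ ($a = \frac{6}{0 + 4} = \frac{6}{4} = 6 \cdot \frac{1}{4} = \frac{3}{2} \approx 1.5$)
$\left(z + a 7\right) \left(-37\right) + 68 = \left(-1 + \frac{3}{2} \cdot 7\right) \left(-37\right) + 68 = \left(-1 + \frac{21}{2}\right) \left(-37\right) + 68 = \frac{19}{2} \left(-37\right) + 68 = - \frac{703}{2} + 68 = - \frac{567}{2}$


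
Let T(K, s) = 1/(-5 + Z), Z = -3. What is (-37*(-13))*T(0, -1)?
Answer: -481/8 ≈ -60.125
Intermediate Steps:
T(K, s) = -1/8 (T(K, s) = 1/(-5 - 3) = 1/(-8) = -1/8)
(-37*(-13))*T(0, -1) = -37*(-13)*(-1/8) = 481*(-1/8) = -481/8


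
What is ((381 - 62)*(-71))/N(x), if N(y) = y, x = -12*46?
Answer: 22649/552 ≈ 41.031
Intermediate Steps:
x = -552
((381 - 62)*(-71))/N(x) = ((381 - 62)*(-71))/(-552) = (319*(-71))*(-1/552) = -22649*(-1/552) = 22649/552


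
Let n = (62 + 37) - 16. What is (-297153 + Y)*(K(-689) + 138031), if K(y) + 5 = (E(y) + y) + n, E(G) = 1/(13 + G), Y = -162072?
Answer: -3281548338675/52 ≈ -6.3107e+10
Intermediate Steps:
n = 83 (n = 99 - 16 = 83)
K(y) = 78 + y + 1/(13 + y) (K(y) = -5 + ((1/(13 + y) + y) + 83) = -5 + ((y + 1/(13 + y)) + 83) = -5 + (83 + y + 1/(13 + y)) = 78 + y + 1/(13 + y))
(-297153 + Y)*(K(-689) + 138031) = (-297153 - 162072)*((1 + (13 - 689)*(78 - 689))/(13 - 689) + 138031) = -459225*((1 - 676*(-611))/(-676) + 138031) = -459225*(-(1 + 413036)/676 + 138031) = -459225*(-1/676*413037 + 138031) = -459225*(-413037/676 + 138031) = -459225*92895919/676 = -3281548338675/52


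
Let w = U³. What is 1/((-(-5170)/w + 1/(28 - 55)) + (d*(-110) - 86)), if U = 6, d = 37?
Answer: -108/446267 ≈ -0.00024201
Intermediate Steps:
w = 216 (w = 6³ = 216)
1/((-(-5170)/w + 1/(28 - 55)) + (d*(-110) - 86)) = 1/((-(-5170)/216 + 1/(28 - 55)) + (37*(-110) - 86)) = 1/((-(-5170)/216 + 1/(-27)) + (-4070 - 86)) = 1/((-110*(-47/216) - 1/27) - 4156) = 1/((2585/108 - 1/27) - 4156) = 1/(2581/108 - 4156) = 1/(-446267/108) = -108/446267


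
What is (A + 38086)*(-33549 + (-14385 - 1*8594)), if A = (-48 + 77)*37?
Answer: -2213579952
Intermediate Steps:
A = 1073 (A = 29*37 = 1073)
(A + 38086)*(-33549 + (-14385 - 1*8594)) = (1073 + 38086)*(-33549 + (-14385 - 1*8594)) = 39159*(-33549 + (-14385 - 8594)) = 39159*(-33549 - 22979) = 39159*(-56528) = -2213579952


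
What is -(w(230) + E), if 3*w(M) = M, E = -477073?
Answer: 1430989/3 ≈ 4.7700e+5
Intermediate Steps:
w(M) = M/3
-(w(230) + E) = -((⅓)*230 - 477073) = -(230/3 - 477073) = -1*(-1430989/3) = 1430989/3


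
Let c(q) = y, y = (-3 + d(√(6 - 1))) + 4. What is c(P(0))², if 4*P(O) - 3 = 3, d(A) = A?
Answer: (1 + √5)² ≈ 10.472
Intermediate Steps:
P(O) = 3/2 (P(O) = ¾ + (¼)*3 = ¾ + ¾ = 3/2)
y = 1 + √5 (y = (-3 + √(6 - 1)) + 4 = (-3 + √5) + 4 = 1 + √5 ≈ 3.2361)
c(q) = 1 + √5
c(P(0))² = (1 + √5)²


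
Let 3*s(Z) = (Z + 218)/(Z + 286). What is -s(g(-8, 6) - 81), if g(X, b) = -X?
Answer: -145/639 ≈ -0.22692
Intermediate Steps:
s(Z) = (218 + Z)/(3*(286 + Z)) (s(Z) = ((Z + 218)/(Z + 286))/3 = ((218 + Z)/(286 + Z))/3 = (218 + Z)/(3*(286 + Z)))
-s(g(-8, 6) - 81) = -(218 + (-1*(-8) - 81))/(3*(286 + (-1*(-8) - 81))) = -(218 + (8 - 81))/(3*(286 + (8 - 81))) = -(218 - 73)/(3*(286 - 73)) = -145/(3*213) = -1*145/639 = -145/639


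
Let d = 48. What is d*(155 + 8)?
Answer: 7824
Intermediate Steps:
d*(155 + 8) = 48*(155 + 8) = 48*163 = 7824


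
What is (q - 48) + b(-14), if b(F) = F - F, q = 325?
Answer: 277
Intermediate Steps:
b(F) = 0
(q - 48) + b(-14) = (325 - 48) + 0 = 277 + 0 = 277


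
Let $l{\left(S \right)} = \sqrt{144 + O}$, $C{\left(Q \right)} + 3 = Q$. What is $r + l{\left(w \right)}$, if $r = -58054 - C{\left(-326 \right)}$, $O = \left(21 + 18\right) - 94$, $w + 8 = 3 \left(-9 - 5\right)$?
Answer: $-57725 + \sqrt{89} \approx -57716.0$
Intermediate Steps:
$C{\left(Q \right)} = -3 + Q$
$w = -50$ ($w = -8 + 3 \left(-9 - 5\right) = -8 + 3 \left(-14\right) = -8 - 42 = -50$)
$O = -55$ ($O = 39 - 94 = -55$)
$r = -57725$ ($r = -58054 - \left(-3 - 326\right) = -58054 - -329 = -58054 + 329 = -57725$)
$l{\left(S \right)} = \sqrt{89}$ ($l{\left(S \right)} = \sqrt{144 - 55} = \sqrt{89}$)
$r + l{\left(w \right)} = -57725 + \sqrt{89}$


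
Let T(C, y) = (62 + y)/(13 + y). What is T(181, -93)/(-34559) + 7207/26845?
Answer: 569271567/2120540240 ≈ 0.26846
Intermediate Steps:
T(C, y) = (62 + y)/(13 + y)
T(181, -93)/(-34559) + 7207/26845 = ((62 - 93)/(13 - 93))/(-34559) + 7207/26845 = (-31/(-80))*(-1/34559) + 7207*(1/26845) = -1/80*(-31)*(-1/34559) + 7207/26845 = (31/80)*(-1/34559) + 7207/26845 = -31/2764720 + 7207/26845 = 569271567/2120540240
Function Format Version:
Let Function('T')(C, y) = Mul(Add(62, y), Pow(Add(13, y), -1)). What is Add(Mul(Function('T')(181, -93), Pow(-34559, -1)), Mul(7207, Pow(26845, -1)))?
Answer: Rational(569271567, 2120540240) ≈ 0.26846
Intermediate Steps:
Function('T')(C, y) = Mul(Pow(Add(13, y), -1), Add(62, y))
Add(Mul(Function('T')(181, -93), Pow(-34559, -1)), Mul(7207, Pow(26845, -1))) = Add(Mul(Mul(Pow(Add(13, -93), -1), Add(62, -93)), Pow(-34559, -1)), Mul(7207, Pow(26845, -1))) = Add(Mul(Mul(Pow(-80, -1), -31), Rational(-1, 34559)), Mul(7207, Rational(1, 26845))) = Add(Mul(Mul(Rational(-1, 80), -31), Rational(-1, 34559)), Rational(7207, 26845)) = Add(Mul(Rational(31, 80), Rational(-1, 34559)), Rational(7207, 26845)) = Add(Rational(-31, 2764720), Rational(7207, 26845)) = Rational(569271567, 2120540240)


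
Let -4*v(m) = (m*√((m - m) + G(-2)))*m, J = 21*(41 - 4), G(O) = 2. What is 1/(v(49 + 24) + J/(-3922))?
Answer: 4452/79770658087 - 29938322*√2/79770658087 ≈ -0.00053071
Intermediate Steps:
J = 777 (J = 21*37 = 777)
v(m) = -√2*m²/4 (v(m) = -m*√((m - m) + 2)*m/4 = -m*√(0 + 2)*m/4 = -m*√2*m/4 = -√2*m²/4)
1/(v(49 + 24) + J/(-3922)) = 1/(-√2*(49 + 24)²/4 + 777/(-3922)) = 1/(-¼*√2*73² + 777*(-1/3922)) = 1/(-¼*√2*5329 - 21/106) = 1/(-5329*√2/4 - 21/106) = 1/(-21/106 - 5329*√2/4)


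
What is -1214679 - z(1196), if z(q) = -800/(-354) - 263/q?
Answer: -257138258717/211692 ≈ -1.2147e+6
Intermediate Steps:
z(q) = 400/177 - 263/q (z(q) = -800*(-1/354) - 263/q = 400/177 - 263/q)
-1214679 - z(1196) = -1214679 - (400/177 - 263/1196) = -1214679 - 1*431849/211692 = -1214679 - 431849/211692 = -257138258717/211692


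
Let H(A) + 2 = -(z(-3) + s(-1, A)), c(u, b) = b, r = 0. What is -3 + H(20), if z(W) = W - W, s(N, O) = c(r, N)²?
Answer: -6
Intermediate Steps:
s(N, O) = N²
z(W) = 0
H(A) = -3 (H(A) = -2 - (0 + (-1)²) = -2 - (0 + 1) = -2 - 1*1 = -2 - 1 = -3)
-3 + H(20) = -3 - 3 = -6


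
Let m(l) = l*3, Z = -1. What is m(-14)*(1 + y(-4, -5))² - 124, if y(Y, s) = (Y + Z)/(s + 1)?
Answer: -2693/8 ≈ -336.63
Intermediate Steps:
y(Y, s) = (-1 + Y)/(1 + s) (y(Y, s) = (Y - 1)/(s + 1) = (-1 + Y)/(1 + s))
m(l) = 3*l
m(-14)*(1 + y(-4, -5))² - 124 = (3*(-14))*(1 + (-1 - 4)/(1 - 5))² - 124 = -42*(1 - 5/(-4))² - 124 = -42*(1 - ¼*(-5))² - 124 = -42*(1 + 5/4)² - 124 = -42*(9/4)² - 124 = -42*81/16 - 124 = -1701/8 - 124 = -2693/8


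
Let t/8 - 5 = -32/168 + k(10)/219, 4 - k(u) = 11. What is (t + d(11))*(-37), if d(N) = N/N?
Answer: -2224625/1533 ≈ -1451.2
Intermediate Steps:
d(N) = 1
k(u) = -7 (k(u) = 4 - 1*11 = 4 - 11 = -7)
t = 58592/1533 (t = 40 + 8*(-32/168 - 7/219) = 40 + 8*(-32*1/168 - 7*1/219) = 40 + 8*(-4/21 - 7/219) = 40 + 8*(-341/1533) = 40 - 2728/1533 = 58592/1533 ≈ 38.220)
(t + d(11))*(-37) = (58592/1533 + 1)*(-37) = (60125/1533)*(-37) = -2224625/1533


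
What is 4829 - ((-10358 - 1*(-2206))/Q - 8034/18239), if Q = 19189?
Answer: 130030440501/26922167 ≈ 4829.9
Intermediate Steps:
4829 - ((-10358 - 1*(-2206))/Q - 8034/18239) = 4829 - ((-10358 - 1*(-2206))/19189 - 8034/18239) = 4829 - ((-10358 + 2206)*(1/19189) - 8034*1/18239) = 4829 - (-8152*1/19189 - 618/1403) = 4829 - (-8152/19189 - 618/1403) = 4829 - 1*(-23296058/26922167) = 4829 + 23296058/26922167 = 130030440501/26922167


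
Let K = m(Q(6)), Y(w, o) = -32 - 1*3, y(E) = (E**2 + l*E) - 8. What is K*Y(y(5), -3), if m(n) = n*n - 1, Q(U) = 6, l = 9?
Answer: -1225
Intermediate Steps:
y(E) = -8 + E**2 + 9*E (y(E) = (E**2 + 9*E) - 8 = -8 + E**2 + 9*E)
Y(w, o) = -35 (Y(w, o) = -32 - 3 = -35)
m(n) = -1 + n**2 (m(n) = n**2 - 1 = -1 + n**2)
K = 35 (K = -1 + 6**2 = -1 + 36 = 35)
K*Y(y(5), -3) = 35*(-35) = -1225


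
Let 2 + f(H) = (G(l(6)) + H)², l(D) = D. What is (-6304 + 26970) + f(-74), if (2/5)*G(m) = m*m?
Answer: 20920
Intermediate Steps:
G(m) = 5*m²/2 (G(m) = 5*(m*m)/2 = 5*m²/2)
f(H) = -2 + (90 + H)² (f(H) = -2 + ((5/2)*6² + H)² = -2 + ((5/2)*36 + H)² = -2 + (90 + H)²)
(-6304 + 26970) + f(-74) = (-6304 + 26970) + (-2 + (90 - 74)²) = 20666 + (-2 + 16²) = 20666 + (-2 + 256) = 20666 + 254 = 20920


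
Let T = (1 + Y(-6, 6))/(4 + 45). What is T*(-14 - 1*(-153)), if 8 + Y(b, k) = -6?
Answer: -1807/49 ≈ -36.878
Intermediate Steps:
Y(b, k) = -14 (Y(b, k) = -8 - 6 = -14)
T = -13/49 (T = (1 - 14)/(4 + 45) = -13/49 ≈ -0.26531)
T*(-14 - 1*(-153)) = -13*(-14 - 1*(-153))/49 = -13*(-14 + 153)/49 = -13/49*139 = -1807/49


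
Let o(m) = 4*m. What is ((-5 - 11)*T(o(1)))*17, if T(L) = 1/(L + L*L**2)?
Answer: -4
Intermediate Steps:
T(L) = 1/(L + L**3)
((-5 - 11)*T(o(1)))*17 = ((-5 - 11)/(4*1 + (4*1)**3))*17 = -16/(4 + 4**3)*17 = -16/(4 + 64)*17 = -16/68*17 = -16*1/68*17 = -4/17*17 = -4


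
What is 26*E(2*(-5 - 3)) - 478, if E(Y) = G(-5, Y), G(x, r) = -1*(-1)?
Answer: -452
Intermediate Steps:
G(x, r) = 1
E(Y) = 1
26*E(2*(-5 - 3)) - 478 = 26*1 - 478 = 26 - 478 = -452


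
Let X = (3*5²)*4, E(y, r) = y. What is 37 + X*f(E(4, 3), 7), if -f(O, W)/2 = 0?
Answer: 37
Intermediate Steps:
f(O, W) = 0 (f(O, W) = -2*0 = 0)
X = 300 (X = (3*25)*4 = 75*4 = 300)
37 + X*f(E(4, 3), 7) = 37 + 300*0 = 37 + 0 = 37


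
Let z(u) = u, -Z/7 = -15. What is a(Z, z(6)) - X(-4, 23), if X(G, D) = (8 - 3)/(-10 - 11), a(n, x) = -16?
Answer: -331/21 ≈ -15.762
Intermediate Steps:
Z = 105 (Z = -7*(-15) = 105)
X(G, D) = -5/21 (X(G, D) = 5/(-21) = 5*(-1/21) = -5/21)
a(Z, z(6)) - X(-4, 23) = -16 - 1*(-5/21) = -16 + 5/21 = -331/21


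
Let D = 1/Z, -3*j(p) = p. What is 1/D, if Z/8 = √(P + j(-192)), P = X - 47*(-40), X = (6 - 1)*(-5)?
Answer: 8*√1919 ≈ 350.45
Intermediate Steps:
X = -25 (X = 5*(-5) = -25)
j(p) = -p/3
P = 1855 (P = -25 - 47*(-40) = -25 + 1880 = 1855)
Z = 8*√1919 (Z = 8*√(1855 - ⅓*(-192)) = 8*√(1855 + 64) = 8*√1919 ≈ 350.45)
D = √1919/15352 (D = 1/(8*√1919) = √1919/15352 ≈ 0.0028535)
1/D = 1/(√1919/15352) = 8*√1919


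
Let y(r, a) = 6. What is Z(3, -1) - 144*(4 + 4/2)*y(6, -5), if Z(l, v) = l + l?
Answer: -5178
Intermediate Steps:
Z(l, v) = 2*l
Z(3, -1) - 144*(4 + 4/2)*y(6, -5) = 2*3 - 144*(4 + 4/2)*6 = 6 - 144*(4 + 4*(1/2))*6 = 6 - 144*(4 + 2)*6 = 6 - 864*6 = 6 - 144*36 = 6 - 5184 = -5178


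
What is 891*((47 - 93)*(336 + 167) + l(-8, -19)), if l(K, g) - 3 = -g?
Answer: -20596356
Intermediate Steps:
l(K, g) = 3 - g
891*((47 - 93)*(336 + 167) + l(-8, -19)) = 891*((47 - 93)*(336 + 167) + (3 - 1*(-19))) = 891*(-46*503 + (3 + 19)) = 891*(-23138 + 22) = 891*(-23116) = -20596356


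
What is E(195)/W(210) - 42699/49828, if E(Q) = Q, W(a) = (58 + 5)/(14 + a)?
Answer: 103514143/149484 ≈ 692.48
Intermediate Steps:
W(a) = 63/(14 + a)
E(195)/W(210) - 42699/49828 = 195/((63/(14 + 210))) - 42699/49828 = 195/((63/224)) - 42699*1/49828 = 195/((63*(1/224))) - 42699/49828 = 195/(9/32) - 42699/49828 = 195*(32/9) - 42699/49828 = 2080/3 - 42699/49828 = 103514143/149484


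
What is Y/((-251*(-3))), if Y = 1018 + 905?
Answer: 641/251 ≈ 2.5538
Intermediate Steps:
Y = 1923
Y/((-251*(-3))) = 1923/((-251*(-3))) = 1923/753 = 1923*(1/753) = 641/251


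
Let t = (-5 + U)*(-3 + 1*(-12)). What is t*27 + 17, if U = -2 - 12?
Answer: 7712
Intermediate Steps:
U = -14
t = 285 (t = (-5 - 14)*(-3 + 1*(-12)) = -19*(-3 - 12) = -19*(-15) = 285)
t*27 + 17 = 285*27 + 17 = 7695 + 17 = 7712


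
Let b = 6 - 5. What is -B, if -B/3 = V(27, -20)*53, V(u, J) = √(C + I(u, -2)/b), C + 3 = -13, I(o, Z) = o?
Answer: 159*√11 ≈ 527.34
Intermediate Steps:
C = -16 (C = -3 - 13 = -16)
b = 1
V(u, J) = √(-16 + u) (V(u, J) = √(-16 + u/1) = √(-16 + u*1) = √(-16 + u))
B = -159*√11 (B = -3*√(-16 + 27)*53 = -3*√11*53 = -159*√11 ≈ -527.34)
-B = -(-159)*√11 = 159*√11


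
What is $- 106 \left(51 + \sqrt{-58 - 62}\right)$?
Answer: $-5406 - 212 i \sqrt{30} \approx -5406.0 - 1161.2 i$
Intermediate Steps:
$- 106 \left(51 + \sqrt{-58 - 62}\right) = - 106 \left(51 + \sqrt{-120}\right) = - 106 \left(51 + 2 i \sqrt{30}\right) = -5406 - 212 i \sqrt{30}$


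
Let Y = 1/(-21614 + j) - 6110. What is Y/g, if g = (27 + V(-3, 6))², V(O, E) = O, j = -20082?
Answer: -254762561/24016896 ≈ -10.608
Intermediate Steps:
g = 576 (g = (27 - 3)² = 24² = 576)
Y = -254762561/41696 (Y = 1/(-21614 - 20082) - 6110 = 1/(-41696) - 6110 = -1/41696 - 6110 = -254762561/41696 ≈ -6110.0)
Y/g = -254762561/41696/576 = -254762561/41696*1/576 = -254762561/24016896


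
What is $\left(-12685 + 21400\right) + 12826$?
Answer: $21541$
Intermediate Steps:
$\left(-12685 + 21400\right) + 12826 = 8715 + 12826 = 21541$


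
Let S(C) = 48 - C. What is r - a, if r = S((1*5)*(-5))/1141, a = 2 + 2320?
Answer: -2649329/1141 ≈ -2321.9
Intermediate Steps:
a = 2322
r = 73/1141 (r = (48 - 1*5*(-5))/1141 = (48 - 5*(-5))*(1/1141) = (48 - 1*(-25))*(1/1141) = (48 + 25)*(1/1141) = 73*(1/1141) = 73/1141 ≈ 0.063979)
r - a = 73/1141 - 1*2322 = 73/1141 - 2322 = -2649329/1141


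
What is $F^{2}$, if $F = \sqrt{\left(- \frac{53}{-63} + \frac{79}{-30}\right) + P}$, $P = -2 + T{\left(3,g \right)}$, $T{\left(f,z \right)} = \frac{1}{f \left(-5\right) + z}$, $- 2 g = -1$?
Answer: $- \frac{70541}{18270} \approx -3.861$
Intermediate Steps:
$g = \frac{1}{2}$ ($g = \left(- \frac{1}{2}\right) \left(-1\right) = \frac{1}{2} \approx 0.5$)
$T{\left(f,z \right)} = \frac{1}{z - 5 f}$ ($T{\left(f,z \right)} = \frac{1}{- 5 f + z} = \frac{1}{z - 5 f}$)
$P = - \frac{60}{29}$ ($P = -2 + \frac{1}{\frac{1}{2} - 15} = -2 + \frac{1}{- \frac{29}{2}} = -2 - \frac{2}{29} = - \frac{60}{29} \approx -2.069$)
$F = \frac{i \sqrt{143198230}}{6090}$ ($F = \sqrt{\left(- \frac{53}{-63} + \frac{79}{-30}\right) - \frac{60}{29}} = \sqrt{\left(\left(-53\right) \left(- \frac{1}{63}\right) + 79 \left(- \frac{1}{30}\right)\right) - \frac{60}{29}} = \sqrt{\left(\frac{53}{63} - \frac{79}{30}\right) - \frac{60}{29}} = \sqrt{- \frac{1129}{630} - \frac{60}{29}} = \sqrt{- \frac{70541}{18270}} = \frac{i \sqrt{143198230}}{6090} \approx 1.965 i$)
$F^{2} = \left(\frac{i \sqrt{143198230}}{6090}\right)^{2} = - \frac{70541}{18270}$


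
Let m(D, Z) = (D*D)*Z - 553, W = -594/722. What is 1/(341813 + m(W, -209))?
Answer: 6859/2339732041 ≈ 2.9315e-6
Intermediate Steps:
W = -297/361 (W = -594*1/722 = -297/361 ≈ -0.82271)
m(D, Z) = -553 + Z*D² (m(D, Z) = D²*Z - 553 = Z*D² - 553 = -553 + Z*D²)
1/(341813 + m(W, -209)) = 1/(341813 + (-553 - 209*(-297/361)²)) = 1/(341813 + (-553 - 209*88209/130321)) = 1/(341813 + (-553 - 970299/6859)) = 1/(341813 - 4763326/6859) = 1/(2339732041/6859) = 6859/2339732041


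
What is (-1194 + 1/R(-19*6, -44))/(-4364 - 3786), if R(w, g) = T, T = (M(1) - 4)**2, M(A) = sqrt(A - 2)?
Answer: 345051/2355350 - 4*I/1177675 ≈ 0.1465 - 3.3965e-6*I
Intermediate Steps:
M(A) = sqrt(-2 + A)
T = (-4 + I)**2 (T = (sqrt(-2 + 1) - 4)**2 = (sqrt(-1) - 4)**2 = (I - 4)**2 = (-4 + I)**2 ≈ 15.0 - 8.0*I)
R(w, g) = (4 - I)**2
(-1194 + 1/R(-19*6, -44))/(-4364 - 3786) = (-1194 + 1/((4 - I)**2))/(-4364 - 3786) = (-1194 + (4 - I)**(-2))/(-8150) = (-1194 + (4 - I)**(-2))*(-1/8150) = 597/4075 - 1/(8150*(4 - I)**2)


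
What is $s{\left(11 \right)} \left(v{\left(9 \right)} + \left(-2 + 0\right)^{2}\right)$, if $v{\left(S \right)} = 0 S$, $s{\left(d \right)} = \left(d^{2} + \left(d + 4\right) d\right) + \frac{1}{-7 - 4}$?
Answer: $\frac{12580}{11} \approx 1143.6$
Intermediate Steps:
$s{\left(d \right)} = - \frac{1}{11} + d^{2} + d \left(4 + d\right)$ ($s{\left(d \right)} = \left(d^{2} + \left(4 + d\right) d\right) + \frac{1}{-11} = \left(d^{2} + d \left(4 + d\right)\right) - \frac{1}{11} = - \frac{1}{11} + d^{2} + d \left(4 + d\right)$)
$v{\left(S \right)} = 0$
$s{\left(11 \right)} \left(v{\left(9 \right)} + \left(-2 + 0\right)^{2}\right) = \left(- \frac{1}{11} + 2 \cdot 11^{2} + 4 \cdot 11\right) \left(0 + \left(-2 + 0\right)^{2}\right) = \left(- \frac{1}{11} + 2 \cdot 121 + 44\right) \left(0 + \left(-2\right)^{2}\right) = \left(- \frac{1}{11} + 242 + 44\right) \left(0 + 4\right) = \frac{3145}{11} \cdot 4 = \frac{12580}{11}$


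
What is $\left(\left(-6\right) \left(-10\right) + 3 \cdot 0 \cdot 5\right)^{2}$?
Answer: $3600$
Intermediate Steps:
$\left(\left(-6\right) \left(-10\right) + 3 \cdot 0 \cdot 5\right)^{2} = \left(60 + 0 \cdot 5\right)^{2} = \left(60 + 0\right)^{2} = 60^{2} = 3600$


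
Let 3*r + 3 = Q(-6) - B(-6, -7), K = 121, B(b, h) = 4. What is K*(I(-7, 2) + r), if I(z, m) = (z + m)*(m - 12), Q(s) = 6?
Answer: 18029/3 ≈ 6009.7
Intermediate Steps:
I(z, m) = (-12 + m)*(m + z) (I(z, m) = (m + z)*(-12 + m) = (-12 + m)*(m + z))
r = -⅓ (r = -1 + (6 - 1*4)/3 = -1 + (6 - 4)/3 = -1 + (⅓)*2 = -1 + ⅔ = -⅓ ≈ -0.33333)
K*(I(-7, 2) + r) = 121*((2² - 12*2 - 12*(-7) + 2*(-7)) - ⅓) = 121*((4 - 24 + 84 - 14) - ⅓) = 121*(50 - ⅓) = 121*(149/3) = 18029/3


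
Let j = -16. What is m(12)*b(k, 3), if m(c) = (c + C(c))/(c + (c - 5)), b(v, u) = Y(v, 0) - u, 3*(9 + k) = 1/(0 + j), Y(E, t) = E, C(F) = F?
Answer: -577/38 ≈ -15.184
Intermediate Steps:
k = -433/48 (k = -9 + 1/(3*(0 - 16)) = -9 + (1/3)/(-16) = -9 + (1/3)*(-1/16) = -9 - 1/48 = -433/48 ≈ -9.0208)
b(v, u) = v - u
m(c) = 2*c/(-5 + 2*c) (m(c) = (c + c)/(c + (c - 5)) = (2*c)/(c + (-5 + c)) = (2*c)/(-5 + 2*c) = 2*c/(-5 + 2*c))
m(12)*b(k, 3) = (2*12/(-5 + 2*12))*(-433/48 - 1*3) = (2*12/(-5 + 24))*(-433/48 - 3) = (2*12/19)*(-577/48) = (2*12*(1/19))*(-577/48) = (24/19)*(-577/48) = -577/38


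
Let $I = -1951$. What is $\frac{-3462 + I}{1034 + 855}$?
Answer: $- \frac{5413}{1889} \approx -2.8655$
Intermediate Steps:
$\frac{-3462 + I}{1034 + 855} = \frac{-3462 - 1951}{1034 + 855} = - \frac{5413}{1889}$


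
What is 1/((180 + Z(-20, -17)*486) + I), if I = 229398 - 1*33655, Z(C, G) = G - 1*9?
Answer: 1/183287 ≈ 5.4559e-6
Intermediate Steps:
Z(C, G) = -9 + G (Z(C, G) = G - 9 = -9 + G)
I = 195743 (I = 229398 - 33655 = 195743)
1/((180 + Z(-20, -17)*486) + I) = 1/((180 + (-9 - 17)*486) + 195743) = 1/((180 - 26*486) + 195743) = 1/((180 - 12636) + 195743) = 1/(-12456 + 195743) = 1/183287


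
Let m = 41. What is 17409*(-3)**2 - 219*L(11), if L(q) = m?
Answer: 147702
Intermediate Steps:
L(q) = 41
17409*(-3)**2 - 219*L(11) = 17409*(-3)**2 - 219*41 = 17409*9 - 8979 = 156681 - 8979 = 147702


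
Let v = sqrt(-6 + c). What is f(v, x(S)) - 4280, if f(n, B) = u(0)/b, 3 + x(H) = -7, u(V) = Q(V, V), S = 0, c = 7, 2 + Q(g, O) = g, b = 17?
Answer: -72762/17 ≈ -4280.1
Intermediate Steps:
Q(g, O) = -2 + g
v = 1 (v = sqrt(-6 + 7) = sqrt(1) = 1)
u(V) = -2 + V
x(H) = -10 (x(H) = -3 - 7 = -10)
f(n, B) = -2/17 (f(n, B) = (-2 + 0)/17 = -2*1/17 = -2/17)
f(v, x(S)) - 4280 = -2/17 - 4280 = -72762/17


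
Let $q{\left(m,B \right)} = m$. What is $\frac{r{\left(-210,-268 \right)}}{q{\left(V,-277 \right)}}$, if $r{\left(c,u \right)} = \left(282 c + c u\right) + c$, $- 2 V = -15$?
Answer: $-420$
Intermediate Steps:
$V = \frac{15}{2}$ ($V = \left(- \frac{1}{2}\right) \left(-15\right) = \frac{15}{2} \approx 7.5$)
$r{\left(c,u \right)} = 283 c + c u$
$\frac{r{\left(-210,-268 \right)}}{q{\left(V,-277 \right)}} = \frac{\left(-210\right) \left(283 - 268\right)}{\frac{15}{2}} = \left(-210\right) 15 \cdot \frac{2}{15} = \left(-3150\right) \frac{2}{15} = -420$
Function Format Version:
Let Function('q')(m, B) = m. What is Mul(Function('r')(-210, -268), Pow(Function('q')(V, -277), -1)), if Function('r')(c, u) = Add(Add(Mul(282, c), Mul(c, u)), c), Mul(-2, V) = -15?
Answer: -420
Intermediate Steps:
V = Rational(15, 2) (V = Mul(Rational(-1, 2), -15) = Rational(15, 2) ≈ 7.5000)
Function('r')(c, u) = Add(Mul(283, c), Mul(c, u))
Mul(Function('r')(-210, -268), Pow(Function('q')(V, -277), -1)) = Mul(Mul(-210, Add(283, -268)), Pow(Rational(15, 2), -1)) = Mul(Mul(-210, 15), Rational(2, 15)) = Mul(-3150, Rational(2, 15)) = -420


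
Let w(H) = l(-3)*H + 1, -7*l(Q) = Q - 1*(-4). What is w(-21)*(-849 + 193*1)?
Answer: -2624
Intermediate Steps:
l(Q) = -4/7 - Q/7 (l(Q) = -(Q - 1*(-4))/7 = -(Q + 4)/7 = -(4 + Q)/7 = -4/7 - Q/7)
w(H) = 1 - H/7 (w(H) = (-4/7 - 1/7*(-3))*H + 1 = (-4/7 + 3/7)*H + 1 = -H/7 + 1 = 1 - H/7)
w(-21)*(-849 + 193*1) = (1 - 1/7*(-21))*(-849 + 193*1) = (1 + 3)*(-849 + 193) = 4*(-656) = -2624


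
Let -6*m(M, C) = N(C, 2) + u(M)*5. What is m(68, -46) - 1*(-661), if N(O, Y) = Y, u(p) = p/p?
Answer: 3959/6 ≈ 659.83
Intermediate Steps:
u(p) = 1
m(M, C) = -7/6 (m(M, C) = -(2 + 1*5)/6 = -(2 + 5)/6 = -⅙*7 = -7/6)
m(68, -46) - 1*(-661) = -7/6 - 1*(-661) = -7/6 + 661 = 3959/6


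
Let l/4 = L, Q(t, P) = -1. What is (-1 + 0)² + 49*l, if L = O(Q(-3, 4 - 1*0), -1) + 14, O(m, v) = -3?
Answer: 2157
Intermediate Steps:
L = 11 (L = -3 + 14 = 11)
l = 44 (l = 4*11 = 44)
(-1 + 0)² + 49*l = (-1 + 0)² + 49*44 = (-1)² + 2156 = 1 + 2156 = 2157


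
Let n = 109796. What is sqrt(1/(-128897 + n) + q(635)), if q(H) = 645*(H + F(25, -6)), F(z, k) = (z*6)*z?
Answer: 4*sqrt(64494330504639)/19101 ≈ 1681.8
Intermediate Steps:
F(z, k) = 6*z**2 (F(z, k) = (6*z)*z = 6*z**2)
q(H) = 2418750 + 645*H (q(H) = 645*(H + 6*25**2) = 645*(H + 6*625) = 645*(H + 3750) = 645*(3750 + H) = 2418750 + 645*H)
sqrt(1/(-128897 + n) + q(635)) = sqrt(1/(-128897 + 109796) + (2418750 + 645*635)) = sqrt(1/(-19101) + (2418750 + 409575)) = sqrt(-1/19101 + 2828325) = sqrt(54023835824/19101) = 4*sqrt(64494330504639)/19101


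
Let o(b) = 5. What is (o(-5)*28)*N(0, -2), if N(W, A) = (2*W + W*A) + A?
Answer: -280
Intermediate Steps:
N(W, A) = A + 2*W + A*W (N(W, A) = (2*W + A*W) + A = A + 2*W + A*W)
(o(-5)*28)*N(0, -2) = (5*28)*(-2 + 2*0 - 2*0) = 140*(-2 + 0 + 0) = 140*(-2) = -280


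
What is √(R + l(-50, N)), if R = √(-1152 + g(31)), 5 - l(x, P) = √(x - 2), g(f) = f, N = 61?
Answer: √(5 + I*√1121 - 2*I*√13) ≈ 3.9838 + 3.2971*I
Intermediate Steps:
l(x, P) = 5 - √(-2 + x) (l(x, P) = 5 - √(x - 2) = 5 - √(-2 + x))
R = I*√1121 (R = √(-1152 + 31) = √(-1121) = I*√1121 ≈ 33.481*I)
√(R + l(-50, N)) = √(I*√1121 + (5 - √(-2 - 50))) = √(I*√1121 + (5 - √(-52))) = √(I*√1121 + (5 - 2*I*√13)) = √(5 + I*√1121 - 2*I*√13)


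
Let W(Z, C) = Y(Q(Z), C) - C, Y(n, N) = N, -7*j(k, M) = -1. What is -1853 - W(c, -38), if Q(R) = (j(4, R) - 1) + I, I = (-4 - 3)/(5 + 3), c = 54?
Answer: -1853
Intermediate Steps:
j(k, M) = 1/7 (j(k, M) = -1/7*(-1) = 1/7)
I = -7/8 ≈ -0.87500
Q(R) = -97/56 (Q(R) = (1/7 - 1) - 7/8 = -6/7 - 7/8 = -97/56)
W(Z, C) = 0 (W(Z, C) = C - C = 0)
-1853 - W(c, -38) = -1853 - 1*0 = -1853 + 0 = -1853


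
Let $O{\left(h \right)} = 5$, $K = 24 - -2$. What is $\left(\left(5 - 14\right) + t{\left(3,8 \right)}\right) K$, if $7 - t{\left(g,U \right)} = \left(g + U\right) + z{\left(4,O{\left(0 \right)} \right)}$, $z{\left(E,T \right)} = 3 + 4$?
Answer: $-520$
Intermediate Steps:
$K = 26$ ($K = 24 + 2 = 26$)
$z{\left(E,T \right)} = 7$
$t{\left(g,U \right)} = - U - g$ ($t{\left(g,U \right)} = 7 - \left(\left(g + U\right) + 7\right) = 7 - \left(\left(U + g\right) + 7\right) = 7 - \left(7 + U + g\right) = - U - g$)
$\left(\left(5 - 14\right) + t{\left(3,8 \right)}\right) K = \left(\left(5 - 14\right) - 11\right) 26 = \left(-9 - 11\right) 26 = \left(-20\right) 26 = -520$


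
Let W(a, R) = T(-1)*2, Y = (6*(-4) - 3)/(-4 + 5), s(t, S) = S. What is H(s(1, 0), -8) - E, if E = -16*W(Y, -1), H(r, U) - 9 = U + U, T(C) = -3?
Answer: -103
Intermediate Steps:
H(r, U) = 9 + 2*U (H(r, U) = 9 + (U + U) = 9 + 2*U)
Y = -27 (Y = (-24 - 3)/1 = -27*1 = -27)
W(a, R) = -6 (W(a, R) = -3*2 = -6)
E = 96 (E = -16*(-6) = 96)
H(s(1, 0), -8) - E = (9 + 2*(-8)) - 1*96 = (9 - 16) - 96 = -7 - 96 = -103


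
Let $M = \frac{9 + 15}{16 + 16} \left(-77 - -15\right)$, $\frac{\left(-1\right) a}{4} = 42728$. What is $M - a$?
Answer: $\frac{341731}{2} \approx 1.7087 \cdot 10^{5}$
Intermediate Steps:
$a = -170912$ ($a = \left(-4\right) 42728 = -170912$)
$M = - \frac{93}{2}$ ($M = \frac{24}{32} \left(-77 + \left(-9 + 24\right)\right) = 24 \cdot \frac{1}{32} \left(-77 + 15\right) = \frac{3}{4} \left(-62\right) = - \frac{93}{2} \approx -46.5$)
$M - a = - \frac{93}{2} - -170912 = - \frac{93}{2} + 170912 = \frac{341731}{2}$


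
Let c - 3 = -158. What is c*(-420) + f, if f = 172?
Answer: 65272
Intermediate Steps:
c = -155 (c = 3 - 158 = -155)
c*(-420) + f = -155*(-420) + 172 = 65100 + 172 = 65272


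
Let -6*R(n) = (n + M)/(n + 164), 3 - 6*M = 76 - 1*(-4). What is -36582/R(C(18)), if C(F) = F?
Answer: 239685264/31 ≈ 7.7318e+6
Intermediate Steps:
M = -77/6 (M = ½ - (76 - 1*(-4))/6 = ½ - (76 + 4)/6 = ½ - ⅙*80 = ½ - 40/3 = -77/6 ≈ -12.833)
R(n) = -(-77/6 + n)/(6*(164 + n)) (R(n) = -(n - 77/6)/(6*(n + 164)) = -(-77/6 + n)/(6*(164 + n)))
-36582/R(C(18)) = -36582*36*(164 + 18)/(77 - 6*18) = -36582*6552/(77 - 108) = -36582/((1/36)*(1/182)*(-31)) = -36582/(-31/6552) = -36582*(-6552/31) = 239685264/31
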